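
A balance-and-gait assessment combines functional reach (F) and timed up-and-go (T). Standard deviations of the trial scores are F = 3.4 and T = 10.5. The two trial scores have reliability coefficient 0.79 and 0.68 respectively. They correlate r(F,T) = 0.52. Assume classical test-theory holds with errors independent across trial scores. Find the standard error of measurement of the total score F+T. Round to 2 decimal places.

Var(total) = 121.81 + 37.128 = 158.938.
True-score variance = 84.1024 + 37.128 = 121.23, so reliability = 0.7628.
Error variance = 158.938 − 121.23 = 37.7076; SEM = √37.7076 = 6.14.

6.14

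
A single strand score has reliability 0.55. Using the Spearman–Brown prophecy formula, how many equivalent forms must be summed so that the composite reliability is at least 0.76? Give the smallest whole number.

k ≥ ρ*(1−ρ₁)/(ρ₁(1−ρ*)) = 0.76·0.45 / (0.55·0.24) = 2.591.
Smallest integer k = 3.

3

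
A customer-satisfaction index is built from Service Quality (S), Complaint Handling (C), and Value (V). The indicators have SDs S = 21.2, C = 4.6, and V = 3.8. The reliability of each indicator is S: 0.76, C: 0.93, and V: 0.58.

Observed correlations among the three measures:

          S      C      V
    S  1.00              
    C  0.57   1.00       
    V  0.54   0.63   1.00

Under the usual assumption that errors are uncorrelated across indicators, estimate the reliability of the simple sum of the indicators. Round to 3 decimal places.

0.836

Var(S+C+V) = 21.2² + 4.6² + 3.8² + 2·[21.2·4.6·0.57 + 21.2·3.8·0.54 + 4.6·3.8·0.63] = 485.04 + 220.202 = 705.242.
Under uncorrelated errors the observed covariances equal the true-score covariances, so only the own-variance terms attenuate.
True-score variance = [21.2²·0.76 + 4.6²·0.93 + 3.8²·0.58] + 220.202 = 369.628 + 220.202 = 589.831.
Reliability = 589.831 / 705.242 = 0.836.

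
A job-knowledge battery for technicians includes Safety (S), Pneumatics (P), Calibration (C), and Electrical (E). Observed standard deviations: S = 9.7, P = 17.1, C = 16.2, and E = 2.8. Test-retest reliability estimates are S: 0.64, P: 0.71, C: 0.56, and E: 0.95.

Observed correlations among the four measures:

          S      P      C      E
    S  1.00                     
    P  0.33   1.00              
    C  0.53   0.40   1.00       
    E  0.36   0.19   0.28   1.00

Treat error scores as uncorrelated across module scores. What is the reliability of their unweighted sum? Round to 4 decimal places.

Var(S+P+C+E) = 9.7² + 17.1² + 16.2² + 2.8² + 2·[9.7·17.1·0.33 + 9.7·16.2·0.53 + 9.7·2.8·0.36 + 17.1·16.2·0.40 + 17.1·2.8·0.19 + 16.2·2.8·0.28] = 656.78 + 560.81 = 1217.59.
With uncorrelated errors the cross-covariances are all true-score covariance, so they carry over unchanged; only the diagonal terms shrink to ρᵢσᵢ².
True-score variance = [9.7²·0.64 + 17.1²·0.71 + 16.2²·0.56 + 2.8²·0.95] + 560.81 = 422.243 + 560.81 = 983.053.
Reliability = 983.053 / 1217.59 = 0.8074.

0.8074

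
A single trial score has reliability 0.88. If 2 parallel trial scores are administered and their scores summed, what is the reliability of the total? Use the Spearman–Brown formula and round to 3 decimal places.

0.936

ρ_k = kρ / (1 + (k−1)ρ) = 2·0.88 / (1 + 1·0.88) = 1.760 / 1.880 = 0.936.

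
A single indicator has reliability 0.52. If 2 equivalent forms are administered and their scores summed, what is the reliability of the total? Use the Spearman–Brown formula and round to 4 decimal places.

ρ_k = kρ / (1 + (k−1)ρ) = 2·0.52 / (1 + 1·0.52) = 1.040 / 1.520 = 0.6842.

0.6842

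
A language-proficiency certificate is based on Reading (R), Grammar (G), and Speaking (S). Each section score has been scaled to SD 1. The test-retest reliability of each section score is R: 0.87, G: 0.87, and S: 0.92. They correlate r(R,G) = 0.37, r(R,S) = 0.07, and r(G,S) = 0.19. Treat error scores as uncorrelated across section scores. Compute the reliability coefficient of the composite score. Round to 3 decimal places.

Var(R+G+S) = 3 + 2·[0.37 + 0.07 + 0.19] = 3 + 1.26 = 4.26.
With uncorrelated errors the cross-covariances are all true-score covariance, so they carry over unchanged; only the diagonal terms shrink to ρᵢσᵢ².
True-score variance = [0.87 + 0.87 + 0.92] + 1.26 = 2.66 + 1.26 = 3.92.
Reliability = 3.92 / 4.26 = 0.920.

0.920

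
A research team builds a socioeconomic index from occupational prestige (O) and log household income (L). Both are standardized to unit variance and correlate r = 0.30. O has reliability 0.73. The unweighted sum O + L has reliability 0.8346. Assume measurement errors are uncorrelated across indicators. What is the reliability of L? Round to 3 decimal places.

0.840

Var(O+L) = 2 + 2·0.30 = 2.600.
True-score variance = ρ_O + ρ_L + 2·0.30, so 0.8346 = (0.73 + ρ_L + 0.60) / 2.600.
ρ_L = 0.8346·2.600 − 0.73 − 0.60 = 0.840.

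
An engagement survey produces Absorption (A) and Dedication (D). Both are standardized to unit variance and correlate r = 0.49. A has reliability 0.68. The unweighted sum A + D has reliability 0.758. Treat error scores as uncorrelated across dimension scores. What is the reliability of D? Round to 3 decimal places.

Var(A+D) = 2 + 2·0.49 = 2.980.
True-score variance = ρ_A + ρ_D + 2·0.49, so 0.758 = (0.68 + ρ_D + 0.98) / 2.980.
ρ_D = 0.758·2.980 − 0.68 − 0.98 = 0.599.

0.599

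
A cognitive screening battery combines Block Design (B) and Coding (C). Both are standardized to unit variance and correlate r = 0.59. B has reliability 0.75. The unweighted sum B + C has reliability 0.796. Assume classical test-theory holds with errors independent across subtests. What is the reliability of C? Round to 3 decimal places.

Var(B+C) = 2 + 2·0.59 = 3.180.
True-score variance = ρ_B + ρ_C + 2·0.59, so 0.796 = (0.75 + ρ_C + 1.18) / 3.180.
ρ_C = 0.796·3.180 − 0.75 − 1.18 = 0.601.

0.601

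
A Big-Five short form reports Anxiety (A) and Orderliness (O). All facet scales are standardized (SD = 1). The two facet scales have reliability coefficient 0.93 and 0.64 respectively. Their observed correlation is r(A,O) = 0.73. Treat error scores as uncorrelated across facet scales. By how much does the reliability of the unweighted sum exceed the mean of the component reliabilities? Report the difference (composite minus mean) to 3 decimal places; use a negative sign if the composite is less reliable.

Var(sum) = 2 + 1.46 = 3.46; true-score variance = 1.57 + 1.46 = 3.03; composite reliability = 0.8757.
Mean component reliability = 0.7850.
Difference = 0.8757 − 0.7850 = 0.091.

0.091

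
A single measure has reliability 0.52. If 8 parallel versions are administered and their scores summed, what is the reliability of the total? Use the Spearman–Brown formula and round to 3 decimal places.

0.897

ρ_k = kρ / (1 + (k−1)ρ) = 8·0.52 / (1 + 7·0.52) = 4.160 / 4.640 = 0.897.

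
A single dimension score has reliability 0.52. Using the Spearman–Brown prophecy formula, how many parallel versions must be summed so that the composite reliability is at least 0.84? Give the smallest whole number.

5

k ≥ ρ*(1−ρ₁)/(ρ₁(1−ρ*)) = 0.84·0.48 / (0.52·0.16) = 4.846.
Smallest integer k = 5.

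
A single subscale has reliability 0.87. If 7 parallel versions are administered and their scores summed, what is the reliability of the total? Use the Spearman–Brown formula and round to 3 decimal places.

0.979

ρ_k = kρ / (1 + (k−1)ρ) = 7·0.87 / (1 + 6·0.87) = 6.090 / 6.220 = 0.979.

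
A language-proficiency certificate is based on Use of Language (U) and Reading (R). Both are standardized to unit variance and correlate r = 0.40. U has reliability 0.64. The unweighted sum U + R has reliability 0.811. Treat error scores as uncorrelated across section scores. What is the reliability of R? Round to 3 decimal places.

Var(U+R) = 2 + 2·0.40 = 2.800.
True-score variance = ρ_U + ρ_R + 2·0.40, so 0.811 = (0.64 + ρ_R + 0.80) / 2.800.
ρ_R = 0.811·2.800 − 0.64 − 0.80 = 0.831.

0.831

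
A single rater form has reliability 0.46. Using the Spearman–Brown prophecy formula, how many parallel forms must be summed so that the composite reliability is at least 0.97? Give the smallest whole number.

38

k ≥ ρ*(1−ρ₁)/(ρ₁(1−ρ*)) = 0.97·0.54 / (0.46·0.03) = 37.957.
Smallest integer k = 38.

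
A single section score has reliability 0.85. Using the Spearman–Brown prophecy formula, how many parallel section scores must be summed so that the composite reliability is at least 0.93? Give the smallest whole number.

3

k ≥ ρ*(1−ρ₁)/(ρ₁(1−ρ*)) = 0.93·0.15 / (0.85·0.07) = 2.345.
Smallest integer k = 3.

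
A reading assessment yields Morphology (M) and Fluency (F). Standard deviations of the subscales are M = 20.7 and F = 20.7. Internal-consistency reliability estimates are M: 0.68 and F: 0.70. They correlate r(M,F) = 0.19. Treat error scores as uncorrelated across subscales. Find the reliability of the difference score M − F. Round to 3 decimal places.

Var(M−F) = 20.7² + 20.7² − 2·20.7·20.7·0.19 = 856.98 − 162.826 = 694.154.
Under uncorrelated errors the observed covariances equal the true-score covariances, so only the own-variance terms attenuate.
True-score variance = [20.7²·0.68 + 20.7²·0.70] − 162.826 = 591.316 − 162.826 = 428.49.
Reliability = 428.49 / 694.154 = 0.617.

0.617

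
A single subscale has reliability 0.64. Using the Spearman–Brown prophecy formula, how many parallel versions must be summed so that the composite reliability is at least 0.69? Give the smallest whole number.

k ≥ ρ*(1−ρ₁)/(ρ₁(1−ρ*)) = 0.69·0.36 / (0.64·0.31) = 1.252.
Smallest integer k = 2.

2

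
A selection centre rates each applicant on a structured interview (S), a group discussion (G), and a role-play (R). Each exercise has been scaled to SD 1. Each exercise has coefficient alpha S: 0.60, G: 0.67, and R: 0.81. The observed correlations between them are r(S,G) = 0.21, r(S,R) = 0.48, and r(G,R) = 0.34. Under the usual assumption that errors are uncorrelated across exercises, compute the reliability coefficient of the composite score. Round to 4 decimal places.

0.8182

Var(S+G+R) = 3 + 2·[0.21 + 0.48 + 0.34] = 3 + 2.06 = 5.06.
With uncorrelated errors the cross-covariances are all true-score covariance, so they carry over unchanged; only the diagonal terms shrink to ρᵢσᵢ².
True-score variance = [0.60 + 0.67 + 0.81] + 2.06 = 2.08 + 2.06 = 4.14.
Reliability = 4.14 / 5.06 = 0.8182.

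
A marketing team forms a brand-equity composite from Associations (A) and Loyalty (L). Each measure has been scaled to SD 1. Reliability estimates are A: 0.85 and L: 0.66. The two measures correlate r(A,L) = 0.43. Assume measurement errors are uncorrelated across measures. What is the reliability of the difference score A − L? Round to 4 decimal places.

0.5702

Var(A−L) = 1 + 1 − 2·0.43 = 2 − 0.86 = 1.14.
Under uncorrelated errors the observed covariances equal the true-score covariances, so only the own-variance terms attenuate.
True-score variance = [0.85 + 0.66] − 0.86 = 1.51 − 0.86 = 0.65.
Reliability = 0.65 / 1.14 = 0.5702.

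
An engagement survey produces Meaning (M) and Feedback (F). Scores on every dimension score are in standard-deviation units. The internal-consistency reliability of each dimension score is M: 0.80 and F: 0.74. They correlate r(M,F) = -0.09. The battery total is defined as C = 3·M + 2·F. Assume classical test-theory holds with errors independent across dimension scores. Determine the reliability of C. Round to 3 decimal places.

0.762

Var(C) = 3² + 2² + 2·[6·(-0.09)] = 13 − 1.08 = 11.92.
With uncorrelated errors the cross-covariances are all true-score covariance, so they carry over unchanged; only the diagonal terms shrink to ρᵢσᵢ².
True-score variance = [3²·0.80 + 2²·0.74] − 1.08 = 10.16 − 1.08 = 9.08.
Reliability = 9.08 / 11.92 = 0.762.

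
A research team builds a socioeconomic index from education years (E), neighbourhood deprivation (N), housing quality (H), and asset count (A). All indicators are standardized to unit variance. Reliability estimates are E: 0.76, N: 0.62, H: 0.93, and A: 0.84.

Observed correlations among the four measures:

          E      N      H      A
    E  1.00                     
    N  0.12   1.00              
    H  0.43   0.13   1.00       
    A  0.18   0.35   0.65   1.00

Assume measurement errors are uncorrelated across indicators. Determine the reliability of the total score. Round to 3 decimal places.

Var(E+N+H+A) = 4 + 2·[0.12 + 0.43 + 0.18 + 0.13 + 0.35 + 0.65] = 4 + 3.72 = 7.72.
Because errors are independent across components, Cov(Tᵢ,Tⱼ) = Cov(Xᵢ,Xⱼ); the off-diagonal part of the true-score variance is the same as above.
True-score variance = [0.76 + 0.62 + 0.93 + 0.84] + 3.72 = 3.15 + 3.72 = 6.87.
Reliability = 6.87 / 7.72 = 0.890.

0.890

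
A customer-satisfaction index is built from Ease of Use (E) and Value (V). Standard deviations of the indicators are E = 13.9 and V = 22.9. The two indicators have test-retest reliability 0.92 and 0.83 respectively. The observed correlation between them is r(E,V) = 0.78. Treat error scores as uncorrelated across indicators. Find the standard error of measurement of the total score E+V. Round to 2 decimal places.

10.23

Var(total) = 717.62 + 496.564 = 1214.18.
True-score variance = 613.014 + 496.564 = 1109.58, so reliability = 0.9138.
Error variance = 1214.18 − 1109.58 = 104.607; SEM = √104.607 = 10.23.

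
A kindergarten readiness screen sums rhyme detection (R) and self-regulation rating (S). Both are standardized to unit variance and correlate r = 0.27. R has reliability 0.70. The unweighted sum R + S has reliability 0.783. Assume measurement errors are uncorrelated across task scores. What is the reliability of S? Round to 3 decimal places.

Var(R+S) = 2 + 2·0.27 = 2.540.
True-score variance = ρ_R + ρ_S + 2·0.27, so 0.783 = (0.70 + ρ_S + 0.54) / 2.540.
ρ_S = 0.783·2.540 − 0.70 − 0.54 = 0.749.

0.749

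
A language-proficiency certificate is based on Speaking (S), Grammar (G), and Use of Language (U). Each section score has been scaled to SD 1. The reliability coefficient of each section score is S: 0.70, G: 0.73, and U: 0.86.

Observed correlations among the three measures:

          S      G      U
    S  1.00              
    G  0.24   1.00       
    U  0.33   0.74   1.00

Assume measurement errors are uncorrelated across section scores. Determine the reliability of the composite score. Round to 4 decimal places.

0.8737

Var(S+G+U) = 3 + 2·[0.24 + 0.33 + 0.74] = 3 + 2.62 = 5.62.
Under uncorrelated errors the observed covariances equal the true-score covariances, so only the own-variance terms attenuate.
True-score variance = [0.70 + 0.73 + 0.86] + 2.62 = 2.29 + 2.62 = 4.91.
Reliability = 4.91 / 5.62 = 0.8737.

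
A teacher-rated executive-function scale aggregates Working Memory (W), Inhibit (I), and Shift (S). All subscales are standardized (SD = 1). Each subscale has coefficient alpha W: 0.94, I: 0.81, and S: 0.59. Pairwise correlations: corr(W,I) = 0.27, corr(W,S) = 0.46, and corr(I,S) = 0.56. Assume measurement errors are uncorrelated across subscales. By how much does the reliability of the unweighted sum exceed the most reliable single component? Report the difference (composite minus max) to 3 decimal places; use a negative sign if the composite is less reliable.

-0.058

Var(sum) = 3 + 2.58 = 5.58; true-score variance = 2.34 + 2.58 = 4.92; composite reliability = 0.8817.
Max component reliability = 0.9400.
Difference = 0.8817 − 0.9400 = -0.058.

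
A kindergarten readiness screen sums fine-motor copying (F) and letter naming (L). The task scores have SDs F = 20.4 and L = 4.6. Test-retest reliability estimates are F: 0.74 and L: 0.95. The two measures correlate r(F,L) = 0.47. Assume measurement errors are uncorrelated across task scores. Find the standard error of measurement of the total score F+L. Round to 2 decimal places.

10.45

Var(total) = 437.32 + 88.2096 = 525.53.
True-score variance = 328.06 + 88.2096 = 416.27, so reliability = 0.7921.
Error variance = 525.53 − 416.27 = 109.26; SEM = √109.26 = 10.45.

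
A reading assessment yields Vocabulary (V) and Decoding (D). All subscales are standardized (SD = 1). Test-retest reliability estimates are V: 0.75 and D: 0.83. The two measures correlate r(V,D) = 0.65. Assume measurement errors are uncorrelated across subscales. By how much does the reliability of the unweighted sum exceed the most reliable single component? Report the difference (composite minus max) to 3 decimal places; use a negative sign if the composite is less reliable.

0.043

Var(sum) = 2 + 1.3 = 3.3; true-score variance = 1.58 + 1.3 = 2.88; composite reliability = 0.8727.
Max component reliability = 0.8300.
Difference = 0.8727 − 0.8300 = 0.043.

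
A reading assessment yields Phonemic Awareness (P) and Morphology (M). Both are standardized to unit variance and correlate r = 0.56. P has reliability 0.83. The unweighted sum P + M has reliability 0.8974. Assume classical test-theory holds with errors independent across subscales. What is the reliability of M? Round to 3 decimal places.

0.850

Var(P+M) = 2 + 2·0.56 = 3.120.
True-score variance = ρ_P + ρ_M + 2·0.56, so 0.8974 = (0.83 + ρ_M + 1.12) / 3.120.
ρ_M = 0.8974·3.120 − 0.83 − 1.12 = 0.850.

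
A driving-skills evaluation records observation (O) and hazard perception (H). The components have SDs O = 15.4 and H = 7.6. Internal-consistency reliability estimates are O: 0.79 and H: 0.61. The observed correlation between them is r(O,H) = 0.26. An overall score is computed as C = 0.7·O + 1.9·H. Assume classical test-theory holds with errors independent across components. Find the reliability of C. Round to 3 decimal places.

Var(C) = 0.7²·15.4² + 1.9²·7.6² + 2·[1.33·15.4·7.6·0.26] = 324.722 + 80.9449 = 405.667.
Because errors are independent across components, Cov(Tᵢ,Tⱼ) = Cov(Xᵢ,Xⱼ); the off-diagonal part of the true-score variance is the same as above.
True-score variance = [0.7²·15.4²·0.79 + 1.9²·7.6²·0.61] + 80.9449 = 218.998 + 80.9449 = 299.943.
Reliability = 299.943 / 405.667 = 0.739.

0.739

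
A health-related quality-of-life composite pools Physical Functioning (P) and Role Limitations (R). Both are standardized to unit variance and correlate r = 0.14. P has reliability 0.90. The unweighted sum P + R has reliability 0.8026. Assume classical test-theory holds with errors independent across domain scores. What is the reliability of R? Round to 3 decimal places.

Var(P+R) = 2 + 2·0.14 = 2.280.
True-score variance = ρ_P + ρ_R + 2·0.14, so 0.8026 = (0.90 + ρ_R + 0.28) / 2.280.
ρ_R = 0.8026·2.280 − 0.90 − 0.28 = 0.650.

0.650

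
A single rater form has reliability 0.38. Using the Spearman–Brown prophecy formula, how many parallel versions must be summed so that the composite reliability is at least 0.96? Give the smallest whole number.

k ≥ ρ*(1−ρ₁)/(ρ₁(1−ρ*)) = 0.96·0.62 / (0.38·0.04) = 39.158.
Smallest integer k = 40.

40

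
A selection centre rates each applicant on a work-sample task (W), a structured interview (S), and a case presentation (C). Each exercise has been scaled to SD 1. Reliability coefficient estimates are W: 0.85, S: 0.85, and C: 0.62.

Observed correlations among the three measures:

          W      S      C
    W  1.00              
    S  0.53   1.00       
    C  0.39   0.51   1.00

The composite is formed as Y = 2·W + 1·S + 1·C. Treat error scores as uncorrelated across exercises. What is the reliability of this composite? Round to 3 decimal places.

Var(Y) = 2² + 1 + 1 + 2·[2·0.53 + 2·0.39 + 0.51] = 6 + 4.7 = 10.7.
With uncorrelated errors the cross-covariances are all true-score covariance, so they carry over unchanged; only the diagonal terms shrink to ρᵢσᵢ².
True-score variance = [2²·0.85 + 0.85 + 0.62] + 4.7 = 4.87 + 4.7 = 9.57.
Reliability = 9.57 / 10.7 = 0.894.

0.894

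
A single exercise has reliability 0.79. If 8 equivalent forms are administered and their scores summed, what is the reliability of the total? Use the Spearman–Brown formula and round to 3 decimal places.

0.968

ρ_k = kρ / (1 + (k−1)ρ) = 8·0.79 / (1 + 7·0.79) = 6.320 / 6.530 = 0.968.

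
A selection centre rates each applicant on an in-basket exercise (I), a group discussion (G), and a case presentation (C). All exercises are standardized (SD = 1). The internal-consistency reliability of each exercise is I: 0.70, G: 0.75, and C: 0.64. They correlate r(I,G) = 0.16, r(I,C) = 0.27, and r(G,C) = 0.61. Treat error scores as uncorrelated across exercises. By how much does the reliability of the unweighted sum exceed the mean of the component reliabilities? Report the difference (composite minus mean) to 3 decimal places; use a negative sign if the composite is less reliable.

Var(sum) = 3 + 2.08 = 5.08; true-score variance = 2.09 + 2.08 = 4.17; composite reliability = 0.8209.
Mean component reliability = 0.6967.
Difference = 0.8209 − 0.6967 = 0.124.

0.124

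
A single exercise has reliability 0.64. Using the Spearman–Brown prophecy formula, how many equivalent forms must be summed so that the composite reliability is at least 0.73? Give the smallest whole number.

2

k ≥ ρ*(1−ρ₁)/(ρ₁(1−ρ*)) = 0.73·0.36 / (0.64·0.27) = 1.521.
Smallest integer k = 2.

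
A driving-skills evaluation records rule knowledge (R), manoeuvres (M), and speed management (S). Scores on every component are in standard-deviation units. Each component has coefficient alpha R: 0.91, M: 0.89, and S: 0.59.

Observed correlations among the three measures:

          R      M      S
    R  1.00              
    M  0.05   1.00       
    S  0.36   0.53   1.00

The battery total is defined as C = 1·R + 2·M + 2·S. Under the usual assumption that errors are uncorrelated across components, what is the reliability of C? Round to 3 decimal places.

Var(C) = 1 + 2² + 2² + 2·[2·0.05 + 2·0.36 + 4·0.53] = 9 + 5.88 = 14.88.
Under uncorrelated errors the observed covariances equal the true-score covariances, so only the own-variance terms attenuate.
True-score variance = [0.91 + 2²·0.89 + 2²·0.59] + 5.88 = 6.83 + 5.88 = 12.71.
Reliability = 12.71 / 14.88 = 0.854.

0.854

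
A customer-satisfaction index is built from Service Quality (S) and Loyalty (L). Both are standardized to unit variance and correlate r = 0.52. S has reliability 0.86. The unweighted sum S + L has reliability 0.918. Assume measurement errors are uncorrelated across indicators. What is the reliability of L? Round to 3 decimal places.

0.891

Var(S+L) = 2 + 2·0.52 = 3.040.
True-score variance = ρ_S + ρ_L + 2·0.52, so 0.918 = (0.86 + ρ_L + 1.04) / 3.040.
ρ_L = 0.918·3.040 − 0.86 − 1.04 = 0.891.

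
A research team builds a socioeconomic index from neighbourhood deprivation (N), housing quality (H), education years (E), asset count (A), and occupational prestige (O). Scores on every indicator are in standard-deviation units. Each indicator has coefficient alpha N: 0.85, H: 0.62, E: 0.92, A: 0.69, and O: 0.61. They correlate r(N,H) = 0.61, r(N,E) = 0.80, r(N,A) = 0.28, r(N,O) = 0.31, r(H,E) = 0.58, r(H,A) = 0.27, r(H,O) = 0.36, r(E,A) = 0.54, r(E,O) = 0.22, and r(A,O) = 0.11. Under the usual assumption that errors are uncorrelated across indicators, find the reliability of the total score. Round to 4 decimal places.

Var(N+H+E+A+O) = 5 + 2·[0.61 + 0.80 + 0.28 + 0.31 + 0.58 + 0.27 + 0.36 + 0.54 + 0.22 + 0.11] = 5 + 8.16 = 13.16.
Under uncorrelated errors the observed covariances equal the true-score covariances, so only the own-variance terms attenuate.
True-score variance = [0.85 + 0.62 + 0.92 + 0.69 + 0.61] + 8.16 = 3.69 + 8.16 = 11.85.
Reliability = 11.85 / 13.16 = 0.9005.

0.9005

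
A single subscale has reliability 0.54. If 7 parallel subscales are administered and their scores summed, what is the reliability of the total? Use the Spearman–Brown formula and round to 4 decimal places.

ρ_k = kρ / (1 + (k−1)ρ) = 7·0.54 / (1 + 6·0.54) = 3.780 / 4.240 = 0.8915.

0.8915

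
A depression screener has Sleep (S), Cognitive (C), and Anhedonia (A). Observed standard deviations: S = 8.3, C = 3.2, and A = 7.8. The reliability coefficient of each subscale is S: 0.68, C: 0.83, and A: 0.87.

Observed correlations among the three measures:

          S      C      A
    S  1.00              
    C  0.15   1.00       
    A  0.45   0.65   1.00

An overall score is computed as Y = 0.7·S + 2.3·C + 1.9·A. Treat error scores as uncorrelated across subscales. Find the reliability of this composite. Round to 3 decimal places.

Var(Y) = 0.7²·8.3² + 2.3²·3.2² + 1.9²·7.8² + 2·[1.61·8.3·3.2·0.15 + 1.33·8.3·7.8·0.45 + 4.37·3.2·7.8·0.65] = 307.558 + 232.12 = 539.678.
Under uncorrelated errors the observed covariances equal the true-score covariances, so only the own-variance terms attenuate.
True-score variance = [0.7²·8.3²·0.68 + 2.3²·3.2²·0.83 + 1.9²·7.8²·0.87] + 232.12 = 258.995 + 232.12 = 491.115.
Reliability = 491.115 / 539.678 = 0.910.

0.910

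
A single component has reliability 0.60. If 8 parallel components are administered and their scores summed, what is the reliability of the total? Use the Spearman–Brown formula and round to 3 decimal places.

ρ_k = kρ / (1 + (k−1)ρ) = 8·0.60 / (1 + 7·0.60) = 4.800 / 5.200 = 0.923.

0.923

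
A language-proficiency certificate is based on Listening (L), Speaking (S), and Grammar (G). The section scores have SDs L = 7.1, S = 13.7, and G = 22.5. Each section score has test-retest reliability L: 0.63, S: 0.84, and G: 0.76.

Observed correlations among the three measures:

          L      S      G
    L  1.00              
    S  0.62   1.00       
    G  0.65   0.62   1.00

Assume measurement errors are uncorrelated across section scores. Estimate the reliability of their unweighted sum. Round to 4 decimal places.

Var(L+S+G) = 7.1² + 13.7² + 22.5² + 2·[7.1·13.7·0.62 + 7.1·22.5·0.65 + 13.7·22.5·0.62] = 744.35 + 710.52 = 1454.87.
Because errors are independent across components, Cov(Tᵢ,Tⱼ) = Cov(Xᵢ,Xⱼ); the off-diagonal part of the true-score variance is the same as above.
True-score variance = [7.1²·0.63 + 13.7²·0.84 + 22.5²·0.76] + 710.52 = 574.168 + 710.52 = 1284.69.
Reliability = 1284.69 / 1454.87 = 0.8830.

0.8830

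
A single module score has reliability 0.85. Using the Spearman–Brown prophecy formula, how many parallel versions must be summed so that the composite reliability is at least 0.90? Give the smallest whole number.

k ≥ ρ*(1−ρ₁)/(ρ₁(1−ρ*)) = 0.90·0.15 / (0.85·0.10) = 1.588.
Smallest integer k = 2.

2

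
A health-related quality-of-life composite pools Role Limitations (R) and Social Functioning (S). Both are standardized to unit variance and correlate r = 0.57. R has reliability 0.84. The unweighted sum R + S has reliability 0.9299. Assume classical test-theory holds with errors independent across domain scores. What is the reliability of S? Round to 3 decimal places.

Var(R+S) = 2 + 2·0.57 = 3.140.
True-score variance = ρ_R + ρ_S + 2·0.57, so 0.9299 = (0.84 + ρ_S + 1.14) / 3.140.
ρ_S = 0.9299·3.140 − 0.84 − 1.14 = 0.940.

0.940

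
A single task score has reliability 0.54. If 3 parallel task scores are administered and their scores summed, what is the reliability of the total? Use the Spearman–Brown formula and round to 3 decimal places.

ρ_k = kρ / (1 + (k−1)ρ) = 3·0.54 / (1 + 2·0.54) = 1.620 / 2.080 = 0.779.

0.779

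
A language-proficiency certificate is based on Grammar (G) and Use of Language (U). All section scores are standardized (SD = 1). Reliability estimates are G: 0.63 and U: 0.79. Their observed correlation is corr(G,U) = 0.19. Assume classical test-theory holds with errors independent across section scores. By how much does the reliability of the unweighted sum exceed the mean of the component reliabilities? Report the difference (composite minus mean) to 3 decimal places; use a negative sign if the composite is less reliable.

Var(sum) = 2 + 0.38 = 2.38; true-score variance = 1.42 + 0.38 = 1.8; composite reliability = 0.7563.
Mean component reliability = 0.7100.
Difference = 0.7563 − 0.7100 = 0.046.

0.046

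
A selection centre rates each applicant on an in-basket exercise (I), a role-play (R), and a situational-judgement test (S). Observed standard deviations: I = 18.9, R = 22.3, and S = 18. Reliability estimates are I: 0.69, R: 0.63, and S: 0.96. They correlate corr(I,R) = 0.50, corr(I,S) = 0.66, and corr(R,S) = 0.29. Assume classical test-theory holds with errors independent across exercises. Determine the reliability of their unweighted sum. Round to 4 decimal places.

0.8652

Var(I+R+S) = 18.9² + 22.3² + 18² + 2·[18.9·22.3·0.50 + 18.9·18·0.66 + 22.3·18·0.29] = 1178.5 + 1103.35 = 2281.85.
Under uncorrelated errors the observed covariances equal the true-score covariances, so only the own-variance terms attenuate.
True-score variance = [18.9²·0.69 + 22.3²·0.63 + 18²·0.96] + 1103.35 = 870.808 + 1103.35 = 1974.15.
Reliability = 1974.15 / 2281.85 = 0.8652.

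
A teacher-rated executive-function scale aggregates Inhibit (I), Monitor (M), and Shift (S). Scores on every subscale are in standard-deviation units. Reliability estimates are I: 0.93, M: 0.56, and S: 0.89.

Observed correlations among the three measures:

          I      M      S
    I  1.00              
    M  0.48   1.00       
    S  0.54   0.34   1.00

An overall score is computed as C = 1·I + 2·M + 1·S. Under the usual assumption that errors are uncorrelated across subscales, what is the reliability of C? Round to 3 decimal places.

0.813

Var(C) = 1 + 2² + 1 + 2·[2·0.48 + 0.54 + 2·0.34] = 6 + 4.36 = 10.36.
With uncorrelated errors the cross-covariances are all true-score covariance, so they carry over unchanged; only the diagonal terms shrink to ρᵢσᵢ².
True-score variance = [0.93 + 2²·0.56 + 0.89] + 4.36 = 4.06 + 4.36 = 8.42.
Reliability = 8.42 / 10.36 = 0.813.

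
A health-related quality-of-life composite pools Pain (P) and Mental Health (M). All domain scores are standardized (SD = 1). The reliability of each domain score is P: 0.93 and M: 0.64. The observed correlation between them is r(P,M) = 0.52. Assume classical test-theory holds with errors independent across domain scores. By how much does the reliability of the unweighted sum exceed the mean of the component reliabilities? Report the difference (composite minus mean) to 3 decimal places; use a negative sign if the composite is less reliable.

Var(sum) = 2 + 1.04 = 3.04; true-score variance = 1.57 + 1.04 = 2.61; composite reliability = 0.8586.
Mean component reliability = 0.7850.
Difference = 0.8586 − 0.7850 = 0.074.

0.074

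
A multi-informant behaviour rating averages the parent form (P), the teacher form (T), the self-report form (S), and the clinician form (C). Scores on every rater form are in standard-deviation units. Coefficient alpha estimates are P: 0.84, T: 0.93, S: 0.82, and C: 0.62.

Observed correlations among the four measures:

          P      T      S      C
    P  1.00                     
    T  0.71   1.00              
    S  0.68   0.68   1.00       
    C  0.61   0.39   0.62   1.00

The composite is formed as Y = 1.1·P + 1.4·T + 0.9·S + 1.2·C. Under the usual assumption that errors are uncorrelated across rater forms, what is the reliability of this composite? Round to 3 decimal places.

Var(Y) = 1.1² + 1.4² + 0.9² + 1.2² + 2·[1.54·0.71 + 0.99·0.68 + 1.32·0.61 + 1.26·0.68 + 1.68·0.39 + 1.08·0.62] = 5.42 + 9.5068 = 14.9268.
Because errors are independent across components, Cov(Tᵢ,Tⱼ) = Cov(Xᵢ,Xⱼ); the off-diagonal part of the true-score variance is the same as above.
True-score variance = [1.1²·0.84 + 1.4²·0.93 + 0.9²·0.82 + 1.2²·0.62] + 9.5068 = 4.3962 + 9.5068 = 13.903.
Reliability = 13.903 / 14.9268 = 0.931.

0.931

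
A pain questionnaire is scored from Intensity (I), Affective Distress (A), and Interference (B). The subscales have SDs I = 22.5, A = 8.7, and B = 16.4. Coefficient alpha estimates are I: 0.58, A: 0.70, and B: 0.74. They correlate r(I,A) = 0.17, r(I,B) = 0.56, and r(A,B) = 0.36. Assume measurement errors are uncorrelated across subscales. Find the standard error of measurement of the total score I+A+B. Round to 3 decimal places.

Var(total) = 850.9 + 582.565 = 1433.46.
True-score variance = 545.638 + 582.565 = 1128.2, so reliability = 0.7870.
Error variance = 1433.46 − 1128.2 = 305.262; SEM = √305.262 = 17.472.

17.472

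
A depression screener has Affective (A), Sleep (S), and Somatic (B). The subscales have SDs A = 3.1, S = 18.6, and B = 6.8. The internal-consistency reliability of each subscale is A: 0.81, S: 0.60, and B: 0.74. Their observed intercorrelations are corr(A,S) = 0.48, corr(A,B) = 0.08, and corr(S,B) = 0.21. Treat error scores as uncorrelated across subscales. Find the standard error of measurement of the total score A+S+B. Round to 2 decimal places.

12.34

Var(total) = 401.81 + 111.848 = 513.658.
True-score variance = 249.578 + 111.848 = 361.426, so reliability = 0.7036.
Error variance = 513.658 − 361.426 = 152.232; SEM = √152.232 = 12.34.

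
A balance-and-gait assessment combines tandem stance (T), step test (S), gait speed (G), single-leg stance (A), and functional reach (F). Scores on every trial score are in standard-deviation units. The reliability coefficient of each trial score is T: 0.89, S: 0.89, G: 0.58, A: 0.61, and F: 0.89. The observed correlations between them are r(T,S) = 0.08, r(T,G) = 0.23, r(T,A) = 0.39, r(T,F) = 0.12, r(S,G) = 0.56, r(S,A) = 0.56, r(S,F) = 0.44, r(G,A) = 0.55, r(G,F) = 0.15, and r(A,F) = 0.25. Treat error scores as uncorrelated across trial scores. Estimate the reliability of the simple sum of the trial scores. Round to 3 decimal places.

0.902

Var(T+S+G+A+F) = 5 + 2·[0.08 + 0.23 + 0.39 + 0.12 + 0.56 + 0.56 + 0.44 + 0.55 + 0.15 + 0.25] = 5 + 6.66 = 11.66.
Because errors are independent across components, Cov(Tᵢ,Tⱼ) = Cov(Xᵢ,Xⱼ); the off-diagonal part of the true-score variance is the same as above.
True-score variance = [0.89 + 0.89 + 0.58 + 0.61 + 0.89] + 6.66 = 3.86 + 6.66 = 10.52.
Reliability = 10.52 / 11.66 = 0.902.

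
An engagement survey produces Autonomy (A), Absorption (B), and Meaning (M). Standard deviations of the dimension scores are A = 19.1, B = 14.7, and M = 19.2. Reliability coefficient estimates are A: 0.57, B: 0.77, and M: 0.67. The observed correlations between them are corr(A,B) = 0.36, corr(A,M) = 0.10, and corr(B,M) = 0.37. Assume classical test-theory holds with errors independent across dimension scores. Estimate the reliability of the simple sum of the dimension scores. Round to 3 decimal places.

0.771

Var(A+B+M) = 19.1² + 14.7² + 19.2² + 2·[19.1·14.7·0.36 + 19.1·19.2·0.10 + 14.7·19.2·0.37] = 949.54 + 484.356 = 1433.9.
With uncorrelated errors the cross-covariances are all true-score covariance, so they carry over unchanged; only the diagonal terms shrink to ρᵢσᵢ².
True-score variance = [19.1²·0.57 + 14.7²·0.77 + 19.2²·0.67] + 484.356 = 621.32 + 484.356 = 1105.68.
Reliability = 1105.68 / 1433.9 = 0.771.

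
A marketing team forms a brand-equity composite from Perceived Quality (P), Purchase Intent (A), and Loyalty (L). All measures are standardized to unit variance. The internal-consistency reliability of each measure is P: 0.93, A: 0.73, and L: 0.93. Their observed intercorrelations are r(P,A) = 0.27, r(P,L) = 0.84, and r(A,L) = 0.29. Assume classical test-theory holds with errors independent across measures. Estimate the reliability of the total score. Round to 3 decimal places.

0.929

Var(P+A+L) = 3 + 2·[0.27 + 0.84 + 0.29] = 3 + 2.8 = 5.8.
Under uncorrelated errors the observed covariances equal the true-score covariances, so only the own-variance terms attenuate.
True-score variance = [0.93 + 0.73 + 0.93] + 2.8 = 2.59 + 2.8 = 5.39.
Reliability = 5.39 / 5.8 = 0.929.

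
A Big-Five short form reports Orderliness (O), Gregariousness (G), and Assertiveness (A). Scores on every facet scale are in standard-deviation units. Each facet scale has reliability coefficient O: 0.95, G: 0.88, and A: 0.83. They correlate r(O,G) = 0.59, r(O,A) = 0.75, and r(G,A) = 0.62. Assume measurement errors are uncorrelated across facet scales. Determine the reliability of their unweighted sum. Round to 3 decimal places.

0.951

Var(O+G+A) = 3 + 2·[0.59 + 0.75 + 0.62] = 3 + 3.92 = 6.92.
Under uncorrelated errors the observed covariances equal the true-score covariances, so only the own-variance terms attenuate.
True-score variance = [0.95 + 0.88 + 0.83] + 3.92 = 2.66 + 3.92 = 6.58.
Reliability = 6.58 / 6.92 = 0.951.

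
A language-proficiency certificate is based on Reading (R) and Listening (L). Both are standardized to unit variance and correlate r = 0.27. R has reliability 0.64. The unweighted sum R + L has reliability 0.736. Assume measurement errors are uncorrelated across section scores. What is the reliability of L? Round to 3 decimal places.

Var(R+L) = 2 + 2·0.27 = 2.540.
True-score variance = ρ_R + ρ_L + 2·0.27, so 0.736 = (0.64 + ρ_L + 0.54) / 2.540.
ρ_L = 0.736·2.540 − 0.64 − 0.54 = 0.689.

0.689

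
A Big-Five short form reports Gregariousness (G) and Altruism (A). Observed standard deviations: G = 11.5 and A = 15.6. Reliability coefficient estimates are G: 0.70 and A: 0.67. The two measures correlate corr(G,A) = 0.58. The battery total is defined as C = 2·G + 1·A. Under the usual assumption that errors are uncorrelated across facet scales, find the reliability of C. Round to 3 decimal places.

0.799

Var(C) = 2²·11.5² + 15.6² + 2·[2·11.5·15.6·0.58] = 772.36 + 416.208 = 1188.57.
Under uncorrelated errors the observed covariances equal the true-score covariances, so only the own-variance terms attenuate.
True-score variance = [2²·11.5²·0.70 + 15.6²·0.67] + 416.208 = 533.351 + 416.208 = 949.559.
Reliability = 949.559 / 1188.57 = 0.799.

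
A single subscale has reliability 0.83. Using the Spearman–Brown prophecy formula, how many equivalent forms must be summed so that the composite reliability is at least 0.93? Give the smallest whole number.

k ≥ ρ*(1−ρ₁)/(ρ₁(1−ρ*)) = 0.93·0.17 / (0.83·0.07) = 2.721.
Smallest integer k = 3.

3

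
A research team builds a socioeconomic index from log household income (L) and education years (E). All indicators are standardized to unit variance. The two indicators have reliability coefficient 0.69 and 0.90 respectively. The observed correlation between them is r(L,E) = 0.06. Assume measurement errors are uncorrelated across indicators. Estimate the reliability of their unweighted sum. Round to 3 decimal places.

Var(L+E) = 2 + 2·[0.06] = 2 + 0.12 = 2.12.
Because errors are independent across components, Cov(Tᵢ,Tⱼ) = Cov(Xᵢ,Xⱼ); the off-diagonal part of the true-score variance is the same as above.
True-score variance = [0.69 + 0.90] + 0.12 = 1.59 + 0.12 = 1.71.
Reliability = 1.71 / 2.12 = 0.807.

0.807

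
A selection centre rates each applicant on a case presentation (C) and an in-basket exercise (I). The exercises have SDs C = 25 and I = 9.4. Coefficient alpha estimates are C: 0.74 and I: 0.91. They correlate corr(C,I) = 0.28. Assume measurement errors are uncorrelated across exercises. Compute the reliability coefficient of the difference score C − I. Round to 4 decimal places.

Var(C−I) = 25² + 9.4² − 2·25·9.4·0.28 = 713.36 − 131.6 = 581.76.
Because errors are independent across components, Cov(Tᵢ,Tⱼ) = Cov(Xᵢ,Xⱼ); the off-diagonal part of the true-score variance is the same as above.
True-score variance = [25²·0.74 + 9.4²·0.91] − 131.6 = 542.908 − 131.6 = 411.308.
Reliability = 411.308 / 581.76 = 0.7070.

0.7070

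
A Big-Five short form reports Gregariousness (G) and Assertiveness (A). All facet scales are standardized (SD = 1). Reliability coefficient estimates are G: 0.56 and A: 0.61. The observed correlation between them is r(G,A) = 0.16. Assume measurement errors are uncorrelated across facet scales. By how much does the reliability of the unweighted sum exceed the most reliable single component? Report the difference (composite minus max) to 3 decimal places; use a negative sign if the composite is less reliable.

Var(sum) = 2 + 0.32 = 2.32; true-score variance = 1.17 + 0.32 = 1.49; composite reliability = 0.6422.
Max component reliability = 0.6100.
Difference = 0.6422 − 0.6100 = 0.032.

0.032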